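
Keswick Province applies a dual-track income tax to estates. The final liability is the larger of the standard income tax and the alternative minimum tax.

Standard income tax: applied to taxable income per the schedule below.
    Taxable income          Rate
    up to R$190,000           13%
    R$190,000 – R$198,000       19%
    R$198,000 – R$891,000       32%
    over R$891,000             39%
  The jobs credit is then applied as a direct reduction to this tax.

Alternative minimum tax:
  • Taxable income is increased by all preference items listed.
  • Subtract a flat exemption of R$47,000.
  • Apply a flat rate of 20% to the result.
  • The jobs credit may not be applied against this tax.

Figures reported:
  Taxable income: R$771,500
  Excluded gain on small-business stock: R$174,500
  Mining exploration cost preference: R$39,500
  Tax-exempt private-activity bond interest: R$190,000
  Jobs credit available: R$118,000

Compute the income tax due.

R$225,700

Alternative minimum tax:
  Adjusted income: R$771,500 + R$174,500 + R$39,500 + R$190,000 = R$1,175,500
  Less exemption R$47,000 → base R$1,128,500
  R$1,128,500 × 20% = R$225,700

Standard income tax:
  R$190,000 × 13% = R$24,700
  R$8,000 × 19% = R$1,520
  R$573,500 × 32% = R$183,520
  → R$209,740
  Less jobs credit R$118,000 → R$91,740

R$225,700 > R$91,740, so the alternative minimum tax is the binding amount.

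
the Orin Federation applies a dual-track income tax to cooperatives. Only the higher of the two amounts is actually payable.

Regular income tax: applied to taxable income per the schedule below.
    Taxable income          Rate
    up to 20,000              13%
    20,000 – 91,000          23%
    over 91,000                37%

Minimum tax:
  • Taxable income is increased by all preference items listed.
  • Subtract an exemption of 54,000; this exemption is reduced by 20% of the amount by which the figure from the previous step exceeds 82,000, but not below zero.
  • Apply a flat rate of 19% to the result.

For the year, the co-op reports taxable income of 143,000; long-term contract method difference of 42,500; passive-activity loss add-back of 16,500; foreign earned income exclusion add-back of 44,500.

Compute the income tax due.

Minimum tax:
  Adjusted income: 143,000 + 42,500 + 16,500 + 44,500 = 246,500
  Exemption: 54,000 − 20% × (246,500 − 82,000) = 54,000 − 32,900 = 21,100
  Base: 246,500 − 21,100 = 225,400
  225,400 × 19% = 42,826

Regular income tax:
  20,000 × 13% = 2,600
  71,000 × 23% = 16,330
  52,000 × 37% = 19,240
  → 38,170

42,826 > 38,170, so the minimum tax is the binding amount.

42,826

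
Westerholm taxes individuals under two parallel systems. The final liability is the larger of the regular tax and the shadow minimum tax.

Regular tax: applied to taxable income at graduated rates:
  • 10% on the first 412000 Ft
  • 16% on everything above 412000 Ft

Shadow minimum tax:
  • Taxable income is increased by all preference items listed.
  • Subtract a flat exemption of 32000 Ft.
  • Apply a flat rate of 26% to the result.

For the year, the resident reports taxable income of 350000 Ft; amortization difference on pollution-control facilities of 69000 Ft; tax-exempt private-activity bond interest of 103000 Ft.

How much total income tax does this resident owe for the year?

127400 Ft

Regular tax:
  350000 Ft × 10% = 35000 Ft

Shadow minimum tax:
  Adjusted income: 350000 Ft + 69000 Ft + 103000 Ft = 522000 Ft
  Less exemption 32000 Ft → base 490000 Ft
  490000 Ft × 26% = 127400 Ft

127400 Ft > 35000 Ft, so the shadow minimum tax is the binding amount.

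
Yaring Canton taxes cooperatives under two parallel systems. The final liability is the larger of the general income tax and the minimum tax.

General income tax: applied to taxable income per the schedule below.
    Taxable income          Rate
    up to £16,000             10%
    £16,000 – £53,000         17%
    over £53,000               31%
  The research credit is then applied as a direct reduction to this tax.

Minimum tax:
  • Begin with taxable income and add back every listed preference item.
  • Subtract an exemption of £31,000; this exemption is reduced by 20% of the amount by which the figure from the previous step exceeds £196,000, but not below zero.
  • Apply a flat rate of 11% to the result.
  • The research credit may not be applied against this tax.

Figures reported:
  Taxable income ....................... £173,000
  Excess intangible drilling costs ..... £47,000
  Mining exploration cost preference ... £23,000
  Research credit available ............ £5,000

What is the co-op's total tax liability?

General income tax:
  £16,000 × 10% = £1,600
  £37,000 × 17% = £6,290
  £120,000 × 31% = £37,200
  → £45,090
  Less research credit £5,000 → £40,090

Minimum tax:
  Adjusted income: £173,000 + £47,000 + £23,000 = £243,000
  Exemption: £31,000 − 20% × (£243,000 − £196,000) = £31,000 − £9,400 = £21,600
  Base: £243,000 − £21,600 = £221,400
  £221,400 × 11% = £24,354

£40,090 > £24,354, so the general income tax governs.

£40,090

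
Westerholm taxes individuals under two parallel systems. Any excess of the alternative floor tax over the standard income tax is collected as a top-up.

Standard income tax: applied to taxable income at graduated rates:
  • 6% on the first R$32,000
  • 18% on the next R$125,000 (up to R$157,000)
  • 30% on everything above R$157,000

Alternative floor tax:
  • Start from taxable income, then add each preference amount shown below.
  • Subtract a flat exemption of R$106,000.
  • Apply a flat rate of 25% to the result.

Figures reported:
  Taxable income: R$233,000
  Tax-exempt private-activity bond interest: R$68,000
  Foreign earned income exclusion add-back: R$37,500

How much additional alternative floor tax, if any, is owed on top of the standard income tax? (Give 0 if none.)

R$10,905

Alternative floor tax:
  Adjusted income: R$233,000 + R$68,000 + R$37,500 = R$338,500
  Less exemption R$106,000 → base R$232,500
  R$232,500 × 25% = R$58,125

Standard income tax:
  R$32,000 × 6% = R$1,920
  R$125,000 × 18% = R$22,500
  R$76,000 × 30% = R$22,800
  → R$47,220

Excess of alternative floor tax over standard income tax: R$58,125 − R$47,220 = R$10,905.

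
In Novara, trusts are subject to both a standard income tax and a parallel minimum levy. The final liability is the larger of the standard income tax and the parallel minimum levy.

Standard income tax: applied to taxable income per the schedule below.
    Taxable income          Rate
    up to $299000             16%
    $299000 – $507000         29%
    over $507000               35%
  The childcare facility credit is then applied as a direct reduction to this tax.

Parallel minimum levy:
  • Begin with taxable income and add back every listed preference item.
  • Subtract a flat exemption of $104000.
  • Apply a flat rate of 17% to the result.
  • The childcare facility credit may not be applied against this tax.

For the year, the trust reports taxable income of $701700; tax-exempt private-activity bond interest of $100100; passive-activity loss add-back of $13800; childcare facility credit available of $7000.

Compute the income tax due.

$169305

Standard income tax:
  $299000 × 16% = $47840
  $208000 × 29% = $60320
  $194700 × 35% = $68145
  → $176305
  Less childcare facility credit $7000 → $169305

Parallel minimum levy:
  Adjusted income: $701700 + $100100 + $13800 = $815600
  Less exemption $104000 → base $711600
  $711600 × 17% = $120972

$169305 > $120972, so the standard income tax governs.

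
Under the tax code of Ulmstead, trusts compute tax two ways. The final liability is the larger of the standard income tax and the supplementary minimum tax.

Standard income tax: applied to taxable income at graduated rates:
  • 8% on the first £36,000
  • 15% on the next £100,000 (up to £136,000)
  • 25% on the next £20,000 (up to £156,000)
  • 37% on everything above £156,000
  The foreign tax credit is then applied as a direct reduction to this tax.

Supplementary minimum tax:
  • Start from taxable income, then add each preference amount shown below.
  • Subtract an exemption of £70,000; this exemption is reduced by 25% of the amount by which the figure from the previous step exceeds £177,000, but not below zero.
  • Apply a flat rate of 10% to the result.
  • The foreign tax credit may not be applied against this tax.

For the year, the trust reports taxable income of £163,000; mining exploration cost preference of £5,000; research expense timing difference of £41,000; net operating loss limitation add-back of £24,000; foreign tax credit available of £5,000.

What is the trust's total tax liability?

£20,470

Supplementary minimum tax:
  Adjusted income: £163,000 + £5,000 + £41,000 + £24,000 = £233,000
  Exemption: £70,000 − 25% × (£233,000 − £177,000) = £70,000 − £14,000 = £56,000
  Base: £233,000 − £56,000 = £177,000
  £177,000 × 10% = £17,700

Standard income tax:
  £36,000 × 8% = £2,880
  £100,000 × 15% = £15,000
  £20,000 × 25% = £5,000
  £7,000 × 37% = £2,590
  → £25,470
  Less foreign tax credit £5,000 → £20,470

£20,470 > £17,700, so the standard income tax governs.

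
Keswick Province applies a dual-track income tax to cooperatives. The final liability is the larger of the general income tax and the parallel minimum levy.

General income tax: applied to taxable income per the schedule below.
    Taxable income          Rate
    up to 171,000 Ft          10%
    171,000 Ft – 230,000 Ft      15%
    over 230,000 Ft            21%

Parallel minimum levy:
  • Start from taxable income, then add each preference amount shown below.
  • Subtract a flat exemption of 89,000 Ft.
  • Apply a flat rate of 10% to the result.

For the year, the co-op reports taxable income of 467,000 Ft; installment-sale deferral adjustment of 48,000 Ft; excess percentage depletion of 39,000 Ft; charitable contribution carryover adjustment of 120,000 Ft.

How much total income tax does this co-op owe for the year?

75,720 Ft

General income tax:
  171,000 Ft × 10% = 17,100 Ft
  59,000 Ft × 15% = 8,850 Ft
  237,000 Ft × 21% = 49,770 Ft
  → 75,720 Ft

Parallel minimum levy:
  Adjusted income: 467,000 Ft + 48,000 Ft + 39,000 Ft + 120,000 Ft = 674,000 Ft
  Less exemption 89,000 Ft → base 585,000 Ft
  585,000 Ft × 10% = 58,500 Ft

75,720 Ft > 58,500 Ft, so the general income tax governs.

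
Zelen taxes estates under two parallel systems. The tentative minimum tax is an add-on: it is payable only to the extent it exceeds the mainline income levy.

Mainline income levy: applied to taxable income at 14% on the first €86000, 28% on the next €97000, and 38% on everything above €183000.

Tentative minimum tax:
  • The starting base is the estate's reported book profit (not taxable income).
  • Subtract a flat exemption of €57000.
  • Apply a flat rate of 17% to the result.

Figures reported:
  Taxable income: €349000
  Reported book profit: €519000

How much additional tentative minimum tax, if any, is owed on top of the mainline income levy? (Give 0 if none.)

Tentative minimum tax:
  Base (reported book profit): €519000
  Less exemption €57000 → base €462000
  €462000 × 17% = €78540

Mainline income levy:
  €86000 × 14% = €12040
  €97000 × 28% = €27160
  €166000 × 38% = €63080
  → €102280

€78540 ≤ €102280, so no add-on is due.

€0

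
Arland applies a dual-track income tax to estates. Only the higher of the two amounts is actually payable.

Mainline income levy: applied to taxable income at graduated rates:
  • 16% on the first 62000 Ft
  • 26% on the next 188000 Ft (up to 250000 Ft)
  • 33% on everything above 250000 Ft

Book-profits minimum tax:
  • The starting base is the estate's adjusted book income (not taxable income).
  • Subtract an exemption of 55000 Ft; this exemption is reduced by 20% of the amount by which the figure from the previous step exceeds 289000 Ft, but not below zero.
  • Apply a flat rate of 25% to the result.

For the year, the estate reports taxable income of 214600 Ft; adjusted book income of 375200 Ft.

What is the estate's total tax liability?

84360 Ft

Book-profits minimum tax:
  Base (adjusted book income): 375200 Ft
  Exemption: 55000 Ft − 20% × (375200 Ft − 289000 Ft) = 55000 Ft − 17240 Ft = 37760 Ft
  Base: 375200 Ft − 37760 Ft = 337440 Ft
  337440 Ft × 25% = 84360 Ft

Mainline income levy:
  62000 Ft × 16% = 9920 Ft
  152600 Ft × 26% = 39676 Ft
  → 49596 Ft

84360 Ft > 49596 Ft, so the book-profits minimum tax is the binding amount.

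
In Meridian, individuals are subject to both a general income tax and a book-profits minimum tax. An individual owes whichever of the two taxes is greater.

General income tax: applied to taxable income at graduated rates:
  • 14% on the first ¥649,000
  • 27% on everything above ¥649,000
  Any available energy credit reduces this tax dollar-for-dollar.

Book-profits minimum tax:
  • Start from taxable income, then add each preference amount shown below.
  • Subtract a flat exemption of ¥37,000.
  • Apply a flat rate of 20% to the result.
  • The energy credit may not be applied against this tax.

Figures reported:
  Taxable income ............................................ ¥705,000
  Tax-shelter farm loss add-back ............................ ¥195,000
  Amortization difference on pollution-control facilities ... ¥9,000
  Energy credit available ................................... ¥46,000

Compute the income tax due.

Book-profits minimum tax:
  Adjusted income: ¥705,000 + ¥195,000 + ¥9,000 = ¥909,000
  Less exemption ¥37,000 → base ¥872,000
  ¥872,000 × 20% = ¥174,400

General income tax:
  ¥649,000 × 14% = ¥90,860
  ¥56,000 × 27% = ¥15,120
  → ¥105,980
  Less energy credit ¥46,000 → ¥59,980

¥174,400 > ¥59,980, so the book-profits minimum tax is the binding amount.

¥174,400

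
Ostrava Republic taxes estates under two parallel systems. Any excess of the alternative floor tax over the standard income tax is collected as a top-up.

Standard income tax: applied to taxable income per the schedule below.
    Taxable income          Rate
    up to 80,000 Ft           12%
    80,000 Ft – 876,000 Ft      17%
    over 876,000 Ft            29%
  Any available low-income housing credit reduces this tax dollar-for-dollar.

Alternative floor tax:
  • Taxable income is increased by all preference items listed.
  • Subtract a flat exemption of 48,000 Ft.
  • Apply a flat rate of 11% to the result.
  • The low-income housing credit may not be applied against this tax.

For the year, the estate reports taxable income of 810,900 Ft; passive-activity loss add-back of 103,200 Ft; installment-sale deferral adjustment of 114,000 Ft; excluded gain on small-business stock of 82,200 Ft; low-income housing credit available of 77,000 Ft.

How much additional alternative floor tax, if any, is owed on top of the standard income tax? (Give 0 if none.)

60,000 Ft

Alternative floor tax:
  Adjusted income: 810,900 Ft + 103,200 Ft + 114,000 Ft + 82,200 Ft = 1,110,300 Ft
  Less exemption 48,000 Ft → base 1,062,300 Ft
  1,062,300 Ft × 11% = 116,853 Ft

Standard income tax:
  80,000 Ft × 12% = 9,600 Ft
  730,900 Ft × 17% = 124,253 Ft
  → 133,853 Ft
  Less low-income housing credit 77,000 Ft → 56,853 Ft

Excess of alternative floor tax over standard income tax: 116,853 Ft − 56,853 Ft = 60,000 Ft.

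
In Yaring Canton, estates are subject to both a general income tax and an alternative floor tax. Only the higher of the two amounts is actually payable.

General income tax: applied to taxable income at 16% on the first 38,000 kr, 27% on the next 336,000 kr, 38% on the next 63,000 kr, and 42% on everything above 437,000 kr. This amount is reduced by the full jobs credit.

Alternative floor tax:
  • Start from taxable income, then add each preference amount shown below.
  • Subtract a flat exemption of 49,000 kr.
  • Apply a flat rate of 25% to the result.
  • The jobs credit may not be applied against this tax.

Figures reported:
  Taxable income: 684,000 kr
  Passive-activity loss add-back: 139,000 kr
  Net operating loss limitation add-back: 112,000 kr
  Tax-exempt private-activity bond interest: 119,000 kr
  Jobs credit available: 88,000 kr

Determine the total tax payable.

Alternative floor tax:
  Adjusted income: 684,000 kr + 139,000 kr + 112,000 kr + 119,000 kr = 1,054,000 kr
  Less exemption 49,000 kr → base 1,005,000 kr
  1,005,000 kr × 25% = 251,250 kr

General income tax:
  38,000 kr × 16% = 6,080 kr
  336,000 kr × 27% = 90,720 kr
  63,000 kr × 38% = 23,940 kr
  247,000 kr × 42% = 103,740 kr
  → 224,480 kr
  Less jobs credit 88,000 kr → 136,480 kr

251,250 kr > 136,480 kr, so the alternative floor tax is the binding amount.

251,250 kr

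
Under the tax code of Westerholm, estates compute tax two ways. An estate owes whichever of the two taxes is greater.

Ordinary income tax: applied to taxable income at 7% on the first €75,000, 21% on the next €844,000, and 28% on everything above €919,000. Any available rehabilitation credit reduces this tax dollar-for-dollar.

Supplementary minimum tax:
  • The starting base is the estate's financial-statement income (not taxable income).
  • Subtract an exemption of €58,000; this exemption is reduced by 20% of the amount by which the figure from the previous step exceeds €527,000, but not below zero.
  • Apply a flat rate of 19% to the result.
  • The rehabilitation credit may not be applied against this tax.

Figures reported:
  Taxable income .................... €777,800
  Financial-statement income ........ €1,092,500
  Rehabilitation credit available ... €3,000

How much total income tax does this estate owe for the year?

Supplementary minimum tax:
  Base (financial-statement income): €1,092,500
  Exemption: 20% × (€1,092,500 − €527,000) = €113,100 ≥ €58,000, so the exemption is fully phased out
  Base: €1,092,500 − €0 = €1,092,500
  €1,092,500 × 19% = €207,575

Ordinary income tax:
  €75,000 × 7% = €5,250
  €702,800 × 21% = €147,588
  → €152,838
  Less rehabilitation credit €3,000 → €149,838

€207,575 > €149,838, so the supplementary minimum tax is the binding amount.

€207,575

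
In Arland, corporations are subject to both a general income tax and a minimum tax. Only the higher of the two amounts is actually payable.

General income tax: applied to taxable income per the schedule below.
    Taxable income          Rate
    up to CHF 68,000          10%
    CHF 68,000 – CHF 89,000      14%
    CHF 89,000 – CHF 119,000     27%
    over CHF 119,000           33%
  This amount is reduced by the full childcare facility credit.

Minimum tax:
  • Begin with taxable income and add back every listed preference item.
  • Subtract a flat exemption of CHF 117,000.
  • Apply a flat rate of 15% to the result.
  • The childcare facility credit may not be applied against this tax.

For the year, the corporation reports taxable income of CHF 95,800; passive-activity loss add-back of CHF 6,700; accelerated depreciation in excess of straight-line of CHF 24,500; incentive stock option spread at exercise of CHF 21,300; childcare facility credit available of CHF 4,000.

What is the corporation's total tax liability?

Minimum tax:
  Adjusted income: CHF 95,800 + CHF 6,700 + CHF 24,500 + CHF 21,300 = CHF 148,300
  Less exemption CHF 117,000 → base CHF 31,300
  CHF 31,300 × 15% = CHF 4,695

General income tax:
  CHF 68,000 × 10% = CHF 6,800
  CHF 21,000 × 14% = CHF 2,940
  CHF 6,800 × 27% = CHF 1,836
  → CHF 11,576
  Less childcare facility credit CHF 4,000 → CHF 7,576

CHF 7,576 > CHF 4,695, so the general income tax governs.

CHF 7,576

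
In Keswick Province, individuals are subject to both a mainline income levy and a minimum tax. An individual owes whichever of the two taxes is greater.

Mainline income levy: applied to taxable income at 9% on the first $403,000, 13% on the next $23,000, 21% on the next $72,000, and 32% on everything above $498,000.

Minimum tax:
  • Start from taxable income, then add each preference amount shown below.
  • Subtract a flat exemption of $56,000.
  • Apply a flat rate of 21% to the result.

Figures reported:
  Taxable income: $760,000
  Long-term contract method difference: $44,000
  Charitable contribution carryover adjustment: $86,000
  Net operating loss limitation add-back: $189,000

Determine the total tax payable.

Minimum tax:
  Adjusted income: $760,000 + $44,000 + $86,000 + $189,000 = $1,079,000
  Less exemption $56,000 → base $1,023,000
  $1,023,000 × 21% = $214,830

Mainline income levy:
  $403,000 × 9% = $36,270
  $23,000 × 13% = $2,990
  $72,000 × 21% = $15,120
  $262,000 × 32% = $83,840
  → $138,220

$214,830 > $138,220, so the minimum tax is the binding amount.

$214,830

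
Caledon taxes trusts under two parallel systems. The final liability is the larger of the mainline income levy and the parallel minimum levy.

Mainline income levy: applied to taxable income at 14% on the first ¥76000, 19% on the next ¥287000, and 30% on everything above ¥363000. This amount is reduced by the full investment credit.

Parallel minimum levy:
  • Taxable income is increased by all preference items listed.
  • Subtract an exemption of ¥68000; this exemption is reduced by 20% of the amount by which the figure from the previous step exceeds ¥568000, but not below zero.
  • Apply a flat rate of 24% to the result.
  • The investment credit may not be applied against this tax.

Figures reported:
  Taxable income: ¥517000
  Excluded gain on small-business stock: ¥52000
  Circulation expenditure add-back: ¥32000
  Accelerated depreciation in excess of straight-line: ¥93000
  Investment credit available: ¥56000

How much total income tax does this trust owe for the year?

Parallel minimum levy:
  Adjusted income: ¥517000 + ¥52000 + ¥32000 + ¥93000 = ¥694000
  Exemption: ¥68000 − 20% × (¥694000 − ¥568000) = ¥68000 − ¥25200 = ¥42800
  Base: ¥694000 − ¥42800 = ¥651200
  ¥651200 × 24% = ¥156288

Mainline income levy:
  ¥76000 × 14% = ¥10640
  ¥287000 × 19% = ¥54530
  ¥154000 × 30% = ¥46200
  → ¥111370
  Less investment credit ¥56000 → ¥55370

¥156288 > ¥55370, so the parallel minimum levy is the binding amount.

¥156288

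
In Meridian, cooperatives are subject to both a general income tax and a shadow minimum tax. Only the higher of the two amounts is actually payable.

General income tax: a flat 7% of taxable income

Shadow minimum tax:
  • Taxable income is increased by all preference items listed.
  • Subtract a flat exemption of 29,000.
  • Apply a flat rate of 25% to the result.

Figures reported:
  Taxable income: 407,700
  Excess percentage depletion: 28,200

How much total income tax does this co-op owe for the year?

Shadow minimum tax:
  Adjusted income: 407,700 + 28,200 = 435,900
  Less exemption 29,000 → base 406,900
  406,900 × 25% = 101,725

General income tax:
  407,700 × 7% = 28,539

101,725 > 28,539, so the shadow minimum tax is the binding amount.

101,725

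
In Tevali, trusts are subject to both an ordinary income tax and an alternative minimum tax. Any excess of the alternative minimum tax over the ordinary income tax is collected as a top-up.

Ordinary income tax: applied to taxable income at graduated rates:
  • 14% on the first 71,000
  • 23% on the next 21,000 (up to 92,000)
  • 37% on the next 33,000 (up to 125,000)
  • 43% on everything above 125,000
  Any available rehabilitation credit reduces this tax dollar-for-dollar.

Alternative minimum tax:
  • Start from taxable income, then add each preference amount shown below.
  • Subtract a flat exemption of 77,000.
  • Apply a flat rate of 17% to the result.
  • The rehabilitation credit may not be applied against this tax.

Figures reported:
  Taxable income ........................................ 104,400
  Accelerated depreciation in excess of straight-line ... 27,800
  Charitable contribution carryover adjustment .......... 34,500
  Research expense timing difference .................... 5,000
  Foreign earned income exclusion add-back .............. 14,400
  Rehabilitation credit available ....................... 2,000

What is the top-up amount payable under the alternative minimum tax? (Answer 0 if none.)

1,189

Ordinary income tax:
  71,000 × 14% = 9,940
  21,000 × 23% = 4,830
  12,400 × 37% = 4,588
  → 19,358
  Less rehabilitation credit 2,000 → 17,358

Alternative minimum tax:
  Adjusted income: 104,400 + 27,800 + 34,500 + 5,000 + 14,400 = 186,100
  Less exemption 77,000 → base 109,100
  109,100 × 17% = 18,547

Excess of alternative minimum tax over ordinary income tax: 18,547 − 17,358 = 1,189.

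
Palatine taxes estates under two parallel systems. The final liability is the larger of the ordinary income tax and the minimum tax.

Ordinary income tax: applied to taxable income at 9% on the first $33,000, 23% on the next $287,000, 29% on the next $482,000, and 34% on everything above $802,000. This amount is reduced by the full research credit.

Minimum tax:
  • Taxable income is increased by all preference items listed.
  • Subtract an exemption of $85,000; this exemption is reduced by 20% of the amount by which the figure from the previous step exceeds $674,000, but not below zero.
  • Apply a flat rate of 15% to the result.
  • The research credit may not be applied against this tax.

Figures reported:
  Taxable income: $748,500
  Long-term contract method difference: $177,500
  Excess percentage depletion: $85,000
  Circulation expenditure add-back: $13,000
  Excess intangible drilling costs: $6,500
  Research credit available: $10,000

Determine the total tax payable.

Ordinary income tax:
  $33,000 × 9% = $2,970
  $287,000 × 23% = $66,010
  $428,500 × 29% = $124,265
  → $193,245
  Less research credit $10,000 → $183,245

Minimum tax:
  Adjusted income: $748,500 + $177,500 + $85,000 + $13,000 + $6,500 = $1,030,500
  Exemption: $85,000 − 20% × ($1,030,500 − $674,000) = $85,000 − $71,300 = $13,700
  Base: $1,030,500 − $13,700 = $1,016,800
  $1,016,800 × 15% = $152,520

$183,245 > $152,520, so the ordinary income tax governs.

$183,245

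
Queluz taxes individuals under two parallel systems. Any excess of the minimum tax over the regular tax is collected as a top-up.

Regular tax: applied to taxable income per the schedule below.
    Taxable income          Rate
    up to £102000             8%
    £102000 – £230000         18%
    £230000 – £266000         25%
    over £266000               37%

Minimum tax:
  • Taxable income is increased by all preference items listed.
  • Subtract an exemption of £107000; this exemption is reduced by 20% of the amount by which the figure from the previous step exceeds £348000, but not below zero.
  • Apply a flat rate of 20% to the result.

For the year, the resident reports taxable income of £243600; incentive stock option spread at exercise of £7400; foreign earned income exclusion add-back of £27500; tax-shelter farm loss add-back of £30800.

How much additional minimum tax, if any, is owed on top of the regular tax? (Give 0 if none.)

£5860

Minimum tax:
  Adjusted income: £243600 + £7400 + £27500 + £30800 = £309300
  Exemption: £309300 ≤ £348000, so full £107000 applies
  Base: £309300 − £107000 = £202300
  £202300 × 20% = £40460

Regular tax:
  £102000 × 8% = £8160
  £128000 × 18% = £23040
  £13600 × 25% = £3400
  → £34600

Excess of minimum tax over regular tax: £40460 − £34600 = £5860.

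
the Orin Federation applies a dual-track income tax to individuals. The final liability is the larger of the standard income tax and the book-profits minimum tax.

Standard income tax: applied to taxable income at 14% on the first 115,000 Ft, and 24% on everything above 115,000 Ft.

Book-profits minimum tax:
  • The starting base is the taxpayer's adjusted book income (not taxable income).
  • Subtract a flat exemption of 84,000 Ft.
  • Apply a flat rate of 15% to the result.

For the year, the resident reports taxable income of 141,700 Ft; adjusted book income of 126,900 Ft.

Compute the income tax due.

Standard income tax:
  115,000 Ft × 14% = 16,100 Ft
  26,700 Ft × 24% = 6,408 Ft
  → 22,508 Ft

Book-profits minimum tax:
  Base (adjusted book income): 126,900 Ft
  Less exemption 84,000 Ft → base 42,900 Ft
  42,900 Ft × 15% = 6,435 Ft

22,508 Ft > 6,435 Ft, so the standard income tax governs.

22,508 Ft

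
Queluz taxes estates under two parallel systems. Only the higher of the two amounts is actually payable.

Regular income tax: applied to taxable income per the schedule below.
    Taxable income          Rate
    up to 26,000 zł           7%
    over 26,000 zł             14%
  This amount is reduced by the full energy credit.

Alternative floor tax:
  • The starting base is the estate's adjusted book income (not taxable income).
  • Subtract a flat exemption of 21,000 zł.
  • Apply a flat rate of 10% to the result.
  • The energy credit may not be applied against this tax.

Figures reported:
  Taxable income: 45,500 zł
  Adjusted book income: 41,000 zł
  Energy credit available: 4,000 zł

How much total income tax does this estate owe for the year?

2,000 zł

Regular income tax:
  26,000 zł × 7% = 1,820 zł
  19,500 zł × 14% = 2,730 zł
  → 4,550 zł
  Less energy credit 4,000 zł → 550 zł

Alternative floor tax:
  Base (adjusted book income): 41,000 zł
  Less exemption 21,000 zł → base 20,000 zł
  20,000 zł × 10% = 2,000 zł

2,000 zł > 550 zł, so the alternative floor tax is the binding amount.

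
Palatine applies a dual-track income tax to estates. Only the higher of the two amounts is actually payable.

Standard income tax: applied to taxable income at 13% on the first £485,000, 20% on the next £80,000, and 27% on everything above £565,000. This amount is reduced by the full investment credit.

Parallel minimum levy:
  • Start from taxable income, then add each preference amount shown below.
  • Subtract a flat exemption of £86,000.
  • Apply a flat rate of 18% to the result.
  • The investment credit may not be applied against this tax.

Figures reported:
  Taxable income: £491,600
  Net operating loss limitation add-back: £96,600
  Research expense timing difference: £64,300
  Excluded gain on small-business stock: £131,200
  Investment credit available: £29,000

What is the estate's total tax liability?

£125,586

Parallel minimum levy:
  Adjusted income: £491,600 + £96,600 + £64,300 + £131,200 = £783,700
  Less exemption £86,000 → base £697,700
  £697,700 × 18% = £125,586

Standard income tax:
  £485,000 × 13% = £63,050
  £6,600 × 20% = £1,320
  → £64,370
  Less investment credit £29,000 → £35,370

£125,586 > £35,370, so the parallel minimum levy is the binding amount.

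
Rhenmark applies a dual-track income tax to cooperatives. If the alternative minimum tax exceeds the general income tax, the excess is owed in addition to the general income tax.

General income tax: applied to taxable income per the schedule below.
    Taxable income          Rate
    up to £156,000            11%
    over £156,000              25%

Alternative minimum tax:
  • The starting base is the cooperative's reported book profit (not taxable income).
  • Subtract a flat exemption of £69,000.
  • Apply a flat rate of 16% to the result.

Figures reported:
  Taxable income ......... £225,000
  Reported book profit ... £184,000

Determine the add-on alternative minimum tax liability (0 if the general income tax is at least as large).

Alternative minimum tax:
  Base (reported book profit): £184,000
  Less exemption £69,000 → base £115,000
  £115,000 × 16% = £18,400

General income tax:
  £156,000 × 11% = £17,160
  £69,000 × 25% = £17,250
  → £34,410

£18,400 ≤ £34,410, so no add-on is due.

£0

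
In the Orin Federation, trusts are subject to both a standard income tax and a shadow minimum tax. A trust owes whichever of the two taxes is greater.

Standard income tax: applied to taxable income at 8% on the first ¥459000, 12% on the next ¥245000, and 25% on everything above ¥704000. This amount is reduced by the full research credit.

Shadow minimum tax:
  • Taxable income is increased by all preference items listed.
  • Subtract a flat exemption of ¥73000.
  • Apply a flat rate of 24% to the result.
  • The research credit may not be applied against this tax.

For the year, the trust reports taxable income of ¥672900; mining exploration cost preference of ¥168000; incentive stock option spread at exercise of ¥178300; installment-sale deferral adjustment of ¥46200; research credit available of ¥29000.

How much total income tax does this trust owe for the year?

Shadow minimum tax:
  Adjusted income: ¥672900 + ¥168000 + ¥178300 + ¥46200 = ¥1065400
  Less exemption ¥73000 → base ¥992400
  ¥992400 × 24% = ¥238176

Standard income tax:
  ¥459000 × 8% = ¥36720
  ¥213900 × 12% = ¥25668
  → ¥62388
  Less research credit ¥29000 → ¥33388

¥238176 > ¥33388, so the shadow minimum tax is the binding amount.

¥238176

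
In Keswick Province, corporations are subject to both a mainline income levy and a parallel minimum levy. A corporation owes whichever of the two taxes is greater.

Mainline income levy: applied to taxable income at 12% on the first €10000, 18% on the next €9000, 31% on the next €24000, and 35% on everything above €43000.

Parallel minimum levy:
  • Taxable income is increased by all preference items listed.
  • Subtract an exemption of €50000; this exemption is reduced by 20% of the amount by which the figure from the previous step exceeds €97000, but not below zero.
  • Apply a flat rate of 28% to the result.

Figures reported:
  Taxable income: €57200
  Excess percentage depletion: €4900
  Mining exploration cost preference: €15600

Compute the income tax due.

€15230

Parallel minimum levy:
  Adjusted income: €57200 + €4900 + €15600 = €77700
  Exemption: €77700 ≤ €97000, so full €50000 applies
  Base: €77700 − €50000 = €27700
  €27700 × 28% = €7756

Mainline income levy:
  €10000 × 12% = €1200
  €9000 × 18% = €1620
  €24000 × 31% = €7440
  €14200 × 35% = €4970
  → €15230

€15230 > €7756, so the mainline income levy governs.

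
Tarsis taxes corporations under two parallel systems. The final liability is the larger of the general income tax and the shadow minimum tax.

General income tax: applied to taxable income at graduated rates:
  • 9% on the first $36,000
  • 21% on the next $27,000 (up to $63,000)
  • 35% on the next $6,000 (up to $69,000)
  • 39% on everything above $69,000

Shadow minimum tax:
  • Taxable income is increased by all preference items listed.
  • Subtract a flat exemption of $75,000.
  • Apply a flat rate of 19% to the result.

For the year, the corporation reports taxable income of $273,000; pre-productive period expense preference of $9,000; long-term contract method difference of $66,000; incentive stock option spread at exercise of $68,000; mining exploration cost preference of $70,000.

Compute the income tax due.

Shadow minimum tax:
  Adjusted income: $273,000 + $9,000 + $66,000 + $68,000 + $70,000 = $486,000
  Less exemption $75,000 → base $411,000
  $411,000 × 19% = $78,090

General income tax:
  $36,000 × 9% = $3,240
  $27,000 × 21% = $5,670
  $6,000 × 35% = $2,100
  $204,000 × 39% = $79,560
  → $90,570

$90,570 > $78,090, so the general income tax governs.

$90,570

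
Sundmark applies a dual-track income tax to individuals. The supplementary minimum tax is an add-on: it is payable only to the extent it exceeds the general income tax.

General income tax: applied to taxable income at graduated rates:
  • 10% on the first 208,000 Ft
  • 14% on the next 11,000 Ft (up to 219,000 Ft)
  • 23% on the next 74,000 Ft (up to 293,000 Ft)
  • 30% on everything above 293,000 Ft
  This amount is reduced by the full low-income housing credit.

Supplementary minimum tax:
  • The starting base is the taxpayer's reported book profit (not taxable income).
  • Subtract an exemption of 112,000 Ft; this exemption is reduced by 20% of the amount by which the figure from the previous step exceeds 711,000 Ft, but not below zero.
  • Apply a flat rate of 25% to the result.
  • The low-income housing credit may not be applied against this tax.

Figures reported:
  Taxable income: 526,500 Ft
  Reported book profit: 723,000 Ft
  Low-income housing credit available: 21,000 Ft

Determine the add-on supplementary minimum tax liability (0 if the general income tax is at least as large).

64,940 Ft

General income tax:
  208,000 Ft × 10% = 20,800 Ft
  11,000 Ft × 14% = 1,540 Ft
  74,000 Ft × 23% = 17,020 Ft
  233,500 Ft × 30% = 70,050 Ft
  → 109,410 Ft
  Less low-income housing credit 21,000 Ft → 88,410 Ft

Supplementary minimum tax:
  Base (reported book profit): 723,000 Ft
  Exemption: 112,000 Ft − 20% × (723,000 Ft − 711,000 Ft) = 112,000 Ft − 2,400 Ft = 109,600 Ft
  Base: 723,000 Ft − 109,600 Ft = 613,400 Ft
  613,400 Ft × 25% = 153,350 Ft

Excess of supplementary minimum tax over general income tax: 153,350 Ft − 88,410 Ft = 64,940 Ft.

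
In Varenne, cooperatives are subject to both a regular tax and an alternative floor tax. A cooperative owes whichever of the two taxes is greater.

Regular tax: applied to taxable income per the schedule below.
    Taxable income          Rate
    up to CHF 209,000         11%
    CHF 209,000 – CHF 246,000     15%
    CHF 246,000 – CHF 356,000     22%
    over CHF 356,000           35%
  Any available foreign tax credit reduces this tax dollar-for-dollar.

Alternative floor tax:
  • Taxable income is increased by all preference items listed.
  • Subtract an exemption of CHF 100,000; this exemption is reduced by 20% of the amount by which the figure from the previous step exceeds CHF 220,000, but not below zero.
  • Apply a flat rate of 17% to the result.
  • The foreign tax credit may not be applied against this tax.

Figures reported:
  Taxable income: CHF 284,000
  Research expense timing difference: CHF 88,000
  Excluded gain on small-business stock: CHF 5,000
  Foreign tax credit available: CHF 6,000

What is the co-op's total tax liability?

Regular tax:
  CHF 209,000 × 11% = CHF 22,990
  CHF 37,000 × 15% = CHF 5,550
  CHF 38,000 × 22% = CHF 8,360
  → CHF 36,900
  Less foreign tax credit CHF 6,000 → CHF 30,900

Alternative floor tax:
  Adjusted income: CHF 284,000 + CHF 88,000 + CHF 5,000 = CHF 377,000
  Exemption: CHF 100,000 − 20% × (CHF 377,000 − CHF 220,000) = CHF 100,000 − CHF 31,400 = CHF 68,600
  Base: CHF 377,000 − CHF 68,600 = CHF 308,400
  CHF 308,400 × 17% = CHF 52,428

CHF 52,428 > CHF 30,900, so the alternative floor tax is the binding amount.

CHF 52,428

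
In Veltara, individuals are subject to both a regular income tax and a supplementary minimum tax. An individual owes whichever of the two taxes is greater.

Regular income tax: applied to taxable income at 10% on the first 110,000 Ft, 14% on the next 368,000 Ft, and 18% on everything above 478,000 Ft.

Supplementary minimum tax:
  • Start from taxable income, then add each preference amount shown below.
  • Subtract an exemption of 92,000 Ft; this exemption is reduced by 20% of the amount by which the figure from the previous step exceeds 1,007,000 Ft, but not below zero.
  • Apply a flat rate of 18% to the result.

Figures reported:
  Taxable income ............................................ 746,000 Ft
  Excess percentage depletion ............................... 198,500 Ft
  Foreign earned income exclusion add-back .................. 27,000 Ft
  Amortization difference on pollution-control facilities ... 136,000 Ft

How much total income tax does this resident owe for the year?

186,408 Ft

Supplementary minimum tax:
  Adjusted income: 746,000 Ft + 198,500 Ft + 27,000 Ft + 136,000 Ft = 1,107,500 Ft
  Exemption: 92,000 Ft − 20% × (1,107,500 Ft − 1,007,000 Ft) = 92,000 Ft − 20,100 Ft = 71,900 Ft
  Base: 1,107,500 Ft − 71,900 Ft = 1,035,600 Ft
  1,035,600 Ft × 18% = 186,408 Ft

Regular income tax:
  110,000 Ft × 10% = 11,000 Ft
  368,000 Ft × 14% = 51,520 Ft
  268,000 Ft × 18% = 48,240 Ft
  → 110,760 Ft

186,408 Ft > 110,760 Ft, so the supplementary minimum tax is the binding amount.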